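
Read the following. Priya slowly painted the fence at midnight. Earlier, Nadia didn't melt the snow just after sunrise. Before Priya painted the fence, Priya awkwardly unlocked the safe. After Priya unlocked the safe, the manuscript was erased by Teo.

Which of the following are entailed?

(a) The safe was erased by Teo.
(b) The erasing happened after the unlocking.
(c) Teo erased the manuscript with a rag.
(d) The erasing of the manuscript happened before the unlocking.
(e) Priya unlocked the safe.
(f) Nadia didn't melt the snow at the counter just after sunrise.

(b), (e), (f)

(a) Not entailed — Teo erased the manuscript, not the safe; the safe belongs to the unlocking event.
(b) Entailed — the narrative places the unlocking before the erasing.
(c) Not entailed — 'with a rag' adds information not in the original event.
(d) Not entailed — the narrative places the unlocking before the erasing, not after.
(e) Entailed — the original entails any weakening of itself; this just drops 'awkwardly'.
(f) Entailed — under negation, adding a further restriction is entailed: if no such melting event occurred, none occurred at the counter either.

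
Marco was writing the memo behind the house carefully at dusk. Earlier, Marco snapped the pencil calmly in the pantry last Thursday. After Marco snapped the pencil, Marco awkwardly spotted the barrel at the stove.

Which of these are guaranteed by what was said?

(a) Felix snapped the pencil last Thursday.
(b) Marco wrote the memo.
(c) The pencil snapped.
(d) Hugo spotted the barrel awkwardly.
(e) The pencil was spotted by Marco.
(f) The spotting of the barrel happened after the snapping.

(c), (f)

(a) Not entailed — the passage has Marco snapping the pencil, not Felix.
(b) Not entailed — 'was writing' is progressive on an accomplishment; it does not entail the completed 'wrote'.
(c) Entailed — 'Marco snapped the pencil' is causative; it entails the inchoative 'the pencil snapped'.
(d) Not entailed — the passage has Marco spotting the barrel, not Hugo.
(e) Not entailed — Marco spotted the barrel, not the pencil; the pencil belongs to the snapping event.
(f) Entailed — the narrative places the snapping before the spotting.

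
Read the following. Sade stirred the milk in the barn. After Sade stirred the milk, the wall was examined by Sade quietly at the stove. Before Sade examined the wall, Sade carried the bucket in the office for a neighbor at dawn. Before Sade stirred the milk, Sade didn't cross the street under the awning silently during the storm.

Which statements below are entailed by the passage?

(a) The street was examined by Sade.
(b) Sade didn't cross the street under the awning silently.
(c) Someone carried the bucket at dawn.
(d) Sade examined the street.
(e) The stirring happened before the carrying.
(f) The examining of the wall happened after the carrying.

(c), (f)

(a) Not entailed — Sade examined the wall, not the street; the street belongs to the crossing event.
(b) Not entailed — dropping 'during the storm' under negation is not valid — the original leaves open that Sade crossed the street some other way.
(c) Entailed — every conjunct here is already in the original carrying event.
(d) Not entailed — Sade examined the wall, not the street; the street belongs to the crossing event.
(e) Not entailed — the narrative doesn't order the stirring relative to the carrying.
(f) Entailed — the narrative places the carrying before the examining.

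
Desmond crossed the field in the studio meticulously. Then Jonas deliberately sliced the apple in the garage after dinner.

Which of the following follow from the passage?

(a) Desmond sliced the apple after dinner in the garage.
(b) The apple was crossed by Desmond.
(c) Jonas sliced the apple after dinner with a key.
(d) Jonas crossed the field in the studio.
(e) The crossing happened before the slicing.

(e)

(a) Not entailed — the passage has Jonas slicing the apple, not Desmond.
(b) Not entailed — Desmond crossed the field, not the apple; the apple belongs to the slicing event.
(c) Not entailed — 'with a key' adds information not in the original event.
(d) Not entailed — the passage has Desmond crossing the field, not Jonas.
(e) Entailed — the narrative places the crossing before the slicing.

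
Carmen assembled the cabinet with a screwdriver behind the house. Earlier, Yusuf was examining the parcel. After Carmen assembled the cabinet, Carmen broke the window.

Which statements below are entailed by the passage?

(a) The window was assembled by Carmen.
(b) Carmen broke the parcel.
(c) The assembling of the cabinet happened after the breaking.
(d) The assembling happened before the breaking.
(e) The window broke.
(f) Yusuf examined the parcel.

(d), (e), (f)

(a) Not entailed — Carmen assembled the cabinet, not the window; the window belongs to the breaking event.
(b) Not entailed — Carmen broke the window, not the parcel; the parcel belongs to the examining event.
(c) Not entailed — the narrative places the assembling before the breaking, not after.
(d) Entailed — the narrative places the assembling before the breaking.
(e) Entailed — 'Carmen broke the window' is causative; it entails the inchoative 'the window broke'.
(f) Entailed — 'examine' is an activity; 'was examining' entails that some examining happened, so 'examined' holds.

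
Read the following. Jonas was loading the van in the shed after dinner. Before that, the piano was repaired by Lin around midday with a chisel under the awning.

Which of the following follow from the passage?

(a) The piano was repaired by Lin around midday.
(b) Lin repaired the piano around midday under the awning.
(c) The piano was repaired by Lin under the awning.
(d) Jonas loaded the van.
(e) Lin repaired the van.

(a), (b), (c)

(a) Entailed — this follows by dropping conjuncts from the repairing event's description.
(b) Entailed — the original entails any weakening of itself; this just drops 'with a chisel'.
(c) Entailed — dropping 'around midday', 'with a chisel' leaves a sub-description the original still satisfies.
(d) Not entailed — 'was loading' is progressive on an accomplishment; it does not entail the completed 'loaded'.
(e) Not entailed — Lin repaired the piano, not the van; the van belongs to the loading event.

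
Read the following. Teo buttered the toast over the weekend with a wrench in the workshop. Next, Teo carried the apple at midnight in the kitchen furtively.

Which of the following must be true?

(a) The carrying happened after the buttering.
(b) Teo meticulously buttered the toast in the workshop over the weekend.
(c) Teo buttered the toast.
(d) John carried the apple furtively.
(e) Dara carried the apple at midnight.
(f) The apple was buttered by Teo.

(a) Entailed — the narrative places the buttering before the carrying.
(b) Not entailed — 'meticulously' adds information not in the original event.
(c) Entailed — this follows by dropping conjuncts from the buttering event's description.
(d) Not entailed — the passage has Teo carrying the apple, not John.
(e) Not entailed — the passage has Teo carrying the apple, not Dara.
(f) Not entailed — Teo buttered the toast, not the apple; the apple belongs to the carrying event.

(a), (c)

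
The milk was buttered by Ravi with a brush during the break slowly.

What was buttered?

'the milk' marks the patient of the buttering event.

the milk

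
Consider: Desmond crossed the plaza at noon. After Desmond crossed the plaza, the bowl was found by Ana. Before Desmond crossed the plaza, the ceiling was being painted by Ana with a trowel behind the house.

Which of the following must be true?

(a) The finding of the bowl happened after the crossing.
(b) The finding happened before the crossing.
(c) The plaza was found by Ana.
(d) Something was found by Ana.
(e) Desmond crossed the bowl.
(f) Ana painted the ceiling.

(a), (d)

(a) Entailed — the narrative places the crossing before the finding.
(b) Not entailed — the narrative places the crossing before the finding, not after.
(c) Not entailed — Ana found the bowl, not the plaza; the plaza belongs to the crossing event.
(d) Entailed — the original entails any weakening of itself; this just generalizes the patient.
(e) Not entailed — Desmond crossed the plaza, not the bowl; the bowl belongs to the finding event.
(f) Not entailed — 'was painting' is progressive on an accomplishment; it does not entail the completed 'painted'.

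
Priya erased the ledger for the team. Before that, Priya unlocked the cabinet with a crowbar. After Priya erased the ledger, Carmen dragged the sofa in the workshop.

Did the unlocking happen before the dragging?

yes

The narrative orders the unlocking before the dragging.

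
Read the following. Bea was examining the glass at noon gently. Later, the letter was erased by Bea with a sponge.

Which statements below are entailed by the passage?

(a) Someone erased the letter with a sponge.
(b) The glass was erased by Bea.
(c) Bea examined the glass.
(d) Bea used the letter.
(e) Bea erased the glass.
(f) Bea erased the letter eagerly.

(a), (c)

(a) Entailed — generalizing the agent leaves a sub-description the original still satisfies.
(b) Not entailed — Bea erased the letter, not the glass; the glass belongs to the examining event.
(c) Entailed — 'examine' is an activity; 'was examining' entails that some examining happened, so 'examined' holds.
(d) Not entailed — the letter is the patient, not an instrument — Bea used a sponge.
(e) Not entailed — Bea erased the letter, not the glass; the glass belongs to the examining event.
(f) Not entailed — 'eagerly' adds information not in the original event.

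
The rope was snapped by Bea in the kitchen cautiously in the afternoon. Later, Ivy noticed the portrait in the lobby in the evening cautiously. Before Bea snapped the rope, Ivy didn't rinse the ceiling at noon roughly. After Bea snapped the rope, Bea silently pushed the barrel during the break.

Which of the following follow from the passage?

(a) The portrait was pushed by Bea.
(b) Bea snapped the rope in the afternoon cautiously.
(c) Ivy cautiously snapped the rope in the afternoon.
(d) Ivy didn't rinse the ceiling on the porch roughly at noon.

(a) Not entailed — Bea pushed the barrel, not the portrait; the portrait belongs to the noticing event.
(b) Entailed — this follows by dropping conjuncts from the snapping event's description.
(c) Not entailed — the passage has Bea snapping the rope, not Ivy.
(d) Entailed — under negation, adding a further restriction is entailed: if no such rinsing event occurred, none occurred on the porch either.

(b), (d)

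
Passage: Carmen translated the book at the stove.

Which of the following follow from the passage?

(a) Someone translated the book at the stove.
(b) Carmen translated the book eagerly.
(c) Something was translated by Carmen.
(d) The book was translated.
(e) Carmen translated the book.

(a) Entailed — this follows by dropping conjuncts from the translating event's description.
(b) Not entailed — 'eagerly' adds information not in the original event.
(c) Entailed — dropping 'at the stove' and generalizing the patient leaves a sub-description the original still satisfies.
(d) Entailed — dropping 'at the stove' and generalizing the agent leaves a sub-description the original still satisfies.
(e) Entailed — this follows by dropping conjuncts from the translating event's description.

(a), (c), (d), (e)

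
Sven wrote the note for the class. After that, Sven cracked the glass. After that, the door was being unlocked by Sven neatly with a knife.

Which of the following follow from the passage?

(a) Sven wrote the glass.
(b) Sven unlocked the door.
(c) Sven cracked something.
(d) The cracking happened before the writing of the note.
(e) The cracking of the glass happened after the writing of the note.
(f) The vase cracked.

(c), (e)

(a) Not entailed — Sven wrote the note, not the glass; the glass belongs to the cracking event.
(b) Not entailed — 'was unlocking' is progressive on an accomplishment; it does not entail the completed 'unlocked'.
(c) Entailed — the original entails any weakening of itself; this just generalizes the patient.
(d) Not entailed — the narrative places the writing before the cracking, not after.
(e) Entailed — the narrative places the writing before the cracking.
(f) Not entailed — the glass is what cracked, not the vase.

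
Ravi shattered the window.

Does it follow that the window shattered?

yes

'Ravi shattered the window' is the causative; it entails the inchoative 'the window shattered'.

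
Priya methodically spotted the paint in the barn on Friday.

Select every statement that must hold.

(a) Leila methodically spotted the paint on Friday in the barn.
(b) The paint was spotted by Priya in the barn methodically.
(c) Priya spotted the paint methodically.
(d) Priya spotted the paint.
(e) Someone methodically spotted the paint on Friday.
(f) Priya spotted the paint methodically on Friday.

(a) Not entailed — the passage has Priya spotting the paint, not Leila.
(b) Entailed — the original entails any weakening of itself; this just drops 'on Friday'.
(c) Entailed — the original entails any weakening of itself; this just drops 'in the barn', 'on Friday'.
(d) Entailed — dropping 'in the barn', 'on Friday', 'methodically' leaves a sub-description the original still satisfies.
(e) Entailed — every conjunct here is already in the original spotting event.
(f) Entailed — every conjunct here is already in the original spotting event.

(b), (c), (d), (e), (f)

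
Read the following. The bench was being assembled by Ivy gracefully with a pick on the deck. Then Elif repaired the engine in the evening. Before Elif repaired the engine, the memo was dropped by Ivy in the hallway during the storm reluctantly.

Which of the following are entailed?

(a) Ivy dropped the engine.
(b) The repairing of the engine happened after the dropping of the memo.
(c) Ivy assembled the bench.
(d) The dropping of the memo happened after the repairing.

(a) Not entailed — Ivy dropped the memo, not the engine; the engine belongs to the repairing event.
(b) Entailed — the narrative places the dropping before the repairing.
(c) Not entailed — 'was assembling' is progressive on an accomplishment; it does not entail the completed 'assembled'.
(d) Not entailed — the narrative places the dropping before the repairing, not after.

(b)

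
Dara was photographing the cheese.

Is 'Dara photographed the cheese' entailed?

'was photographing' is progressive; for an accomplishment like 'photograph the cheese', it doesn't entail completion.

no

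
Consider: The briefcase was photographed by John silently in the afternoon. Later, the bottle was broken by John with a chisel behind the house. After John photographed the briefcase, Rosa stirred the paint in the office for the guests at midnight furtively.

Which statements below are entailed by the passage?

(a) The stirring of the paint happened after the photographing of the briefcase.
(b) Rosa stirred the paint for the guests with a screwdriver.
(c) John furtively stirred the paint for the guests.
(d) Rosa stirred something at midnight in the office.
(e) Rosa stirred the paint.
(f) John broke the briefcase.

(a) Entailed — the narrative places the photographing before the stirring.
(b) Not entailed — 'with a screwdriver' adds information not in the original event.
(c) Not entailed — the passage has Rosa stirring the paint, not John.
(d) Entailed — dropping 'for the guests', 'furtively' and generalizing the patient leaves a sub-description the original still satisfies.
(e) Entailed — dropping 'for the guests', 'furtively', 'in the office', 'at midnight' leaves a sub-description the original still satisfies.
(f) Not entailed — John broke the bottle, not the briefcase; the briefcase belongs to the photographing event.

(a), (d), (e)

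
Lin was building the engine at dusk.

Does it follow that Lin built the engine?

'was building' is progressive; for an accomplishment like 'build the engine', it doesn't entail completion.

no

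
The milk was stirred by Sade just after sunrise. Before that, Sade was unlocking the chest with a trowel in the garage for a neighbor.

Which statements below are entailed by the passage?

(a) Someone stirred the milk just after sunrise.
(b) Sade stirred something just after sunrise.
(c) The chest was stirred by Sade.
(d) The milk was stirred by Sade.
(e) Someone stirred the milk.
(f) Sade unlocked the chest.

(a), (b), (d), (e)

(a) Entailed — this follows by dropping conjuncts from the stirring event's description.
(b) Entailed — this follows by dropping conjuncts from the stirring event's description.
(c) Not entailed — Sade stirred the milk, not the chest; the chest belongs to the unlocking event.
(d) Entailed — this follows by dropping conjuncts from the stirring event's description.
(e) Entailed — dropping 'just after sunrise' and generalizing the agent leaves a sub-description the original still satisfies.
(f) Not entailed — 'was unlocking' is progressive on an accomplishment; it does not entail the completed 'unlocked'.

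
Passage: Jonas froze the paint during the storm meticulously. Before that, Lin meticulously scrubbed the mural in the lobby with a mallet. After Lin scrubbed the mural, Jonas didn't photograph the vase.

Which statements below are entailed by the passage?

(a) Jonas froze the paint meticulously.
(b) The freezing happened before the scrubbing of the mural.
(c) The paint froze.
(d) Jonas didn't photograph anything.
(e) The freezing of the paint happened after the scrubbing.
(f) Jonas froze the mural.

(a), (c), (e)

(a) Entailed — every conjunct here is already in the original freezing event.
(b) Not entailed — the narrative places the scrubbing before the freezing, not after.
(c) Entailed — 'Jonas froze the paint' is causative; it entails the inchoative 'the paint froze'.
(d) Not entailed — the original only denies this specific event; Jonas may have photographed something else.
(e) Entailed — the narrative places the scrubbing before the freezing.
(f) Not entailed — Jonas froze the paint, not the mural; the mural belongs to the scrubbing event.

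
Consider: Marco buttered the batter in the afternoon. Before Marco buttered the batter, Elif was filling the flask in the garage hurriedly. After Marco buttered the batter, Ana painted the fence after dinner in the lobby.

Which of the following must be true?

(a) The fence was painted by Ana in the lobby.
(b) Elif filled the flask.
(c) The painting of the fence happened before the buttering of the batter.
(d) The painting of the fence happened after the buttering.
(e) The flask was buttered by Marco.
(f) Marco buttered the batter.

(a) Entailed — this follows by dropping conjuncts from the painting event's description.
(b) Not entailed — 'was filling' is progressive on an accomplishment; it does not entail the completed 'filled'.
(c) Not entailed — the narrative places the buttering before the painting, not after.
(d) Entailed — the narrative places the buttering before the painting.
(e) Not entailed — Marco buttered the batter, not the flask; the flask belongs to the filling event.
(f) Entailed — this follows by dropping conjuncts from the buttering event's description.

(a), (d), (f)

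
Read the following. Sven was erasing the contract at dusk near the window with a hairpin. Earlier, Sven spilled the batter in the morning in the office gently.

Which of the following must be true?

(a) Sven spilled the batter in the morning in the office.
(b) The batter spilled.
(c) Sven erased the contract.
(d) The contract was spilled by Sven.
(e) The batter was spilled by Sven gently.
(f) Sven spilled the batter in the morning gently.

(a), (b), (e), (f)

(a) Entailed — the original entails any weakening of itself; this just drops 'gently'.
(b) Entailed — 'Sven spilled the batter' is causative; it entails the inchoative 'the batter spilled'.
(c) Not entailed — 'was erasing' is progressive on an accomplishment; it does not entail the completed 'erased'.
(d) Not entailed — Sven spilled the batter, not the contract; the contract belongs to the erasing event.
(e) Entailed — dropping 'in the morning', 'in the office' leaves a sub-description the original still satisfies.
(f) Entailed — this follows by dropping conjuncts from the spilling event's description.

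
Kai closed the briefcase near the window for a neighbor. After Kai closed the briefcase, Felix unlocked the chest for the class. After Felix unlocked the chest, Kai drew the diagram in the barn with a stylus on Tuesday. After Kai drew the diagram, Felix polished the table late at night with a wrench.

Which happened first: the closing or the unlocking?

The connectives place the closing before the unlocking.

the closing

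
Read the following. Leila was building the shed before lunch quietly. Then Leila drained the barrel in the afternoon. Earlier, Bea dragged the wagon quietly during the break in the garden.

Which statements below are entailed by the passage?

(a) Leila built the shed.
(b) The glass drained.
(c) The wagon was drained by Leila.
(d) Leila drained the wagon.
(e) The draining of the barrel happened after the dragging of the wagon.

(e)

(a) Not entailed — 'was building' is progressive on an accomplishment; it does not entail the completed 'built'.
(b) Not entailed — the barrel is what drained, not the glass.
(c) Not entailed — Leila drained the barrel, not the wagon; the wagon belongs to the dragging event.
(d) Not entailed — Leila drained the barrel, not the wagon; the wagon belongs to the dragging event.
(e) Entailed — the narrative places the dragging before the draining.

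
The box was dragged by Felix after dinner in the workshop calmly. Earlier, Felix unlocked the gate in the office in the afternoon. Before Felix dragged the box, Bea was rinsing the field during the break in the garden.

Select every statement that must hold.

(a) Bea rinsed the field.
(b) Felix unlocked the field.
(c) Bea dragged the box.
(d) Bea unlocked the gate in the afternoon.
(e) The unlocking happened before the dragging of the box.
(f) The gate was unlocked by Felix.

(a), (e), (f)

(a) Entailed — 'rinse' is an activity; 'was rinsing' entails that some rinsing happened, so 'rinsed' holds.
(b) Not entailed — Felix unlocked the gate, not the field; the field belongs to the rinsing event.
(c) Not entailed — the passage has Felix dragging the box, not Bea.
(d) Not entailed — the passage has Felix unlocking the gate, not Bea.
(e) Entailed — the narrative places the unlocking before the dragging.
(f) Entailed — the original entails any weakening of itself; this just drops 'in the afternoon', 'in the office'.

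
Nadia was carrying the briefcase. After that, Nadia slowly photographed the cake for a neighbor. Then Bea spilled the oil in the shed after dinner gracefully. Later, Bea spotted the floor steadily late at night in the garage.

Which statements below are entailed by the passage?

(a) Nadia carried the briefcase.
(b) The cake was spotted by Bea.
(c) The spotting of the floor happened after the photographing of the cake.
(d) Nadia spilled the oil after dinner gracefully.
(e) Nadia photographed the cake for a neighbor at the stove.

(a) Entailed — 'carry' is an activity; 'was carrying' entails that some carrying happened, so 'carried' holds.
(b) Not entailed — Bea spotted the floor, not the cake; the cake belongs to the photographing event.
(c) Entailed — the narrative places the photographing before the spotting.
(d) Not entailed — the passage has Bea spilling the oil, not Nadia.
(e) Not entailed — 'at the stove' adds information not in the original event.

(a), (c)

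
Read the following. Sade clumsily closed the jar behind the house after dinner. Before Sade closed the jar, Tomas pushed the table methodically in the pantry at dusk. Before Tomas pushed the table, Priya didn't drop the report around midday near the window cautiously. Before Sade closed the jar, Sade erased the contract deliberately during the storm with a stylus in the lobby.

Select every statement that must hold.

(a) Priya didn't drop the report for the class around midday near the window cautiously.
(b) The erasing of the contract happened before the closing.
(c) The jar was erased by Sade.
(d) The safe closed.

(a), (b)

(a) Entailed — under negation, adding a further restriction is entailed: if no such dropping event occurred, none occurred for the class either.
(b) Entailed — the narrative places the erasing before the closing.
(c) Not entailed — Sade erased the contract, not the jar; the jar belongs to the closing event.
(d) Not entailed — the jar is what closed, not the safe.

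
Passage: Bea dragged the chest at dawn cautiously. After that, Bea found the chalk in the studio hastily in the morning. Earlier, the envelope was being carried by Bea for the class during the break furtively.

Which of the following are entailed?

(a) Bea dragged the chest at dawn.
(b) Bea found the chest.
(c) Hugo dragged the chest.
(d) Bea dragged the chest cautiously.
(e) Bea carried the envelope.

(a), (d), (e)

(a) Entailed — dropping 'cautiously' leaves a sub-description the original still satisfies.
(b) Not entailed — Bea found the chalk, not the chest; the chest belongs to the dragging event.
(c) Not entailed — the passage has Bea dragging the chest, not Hugo.
(d) Entailed — every conjunct here is already in the original dragging event.
(e) Entailed — 'carry' is an activity; 'was carrying' entails that some carrying happened, so 'carried' holds.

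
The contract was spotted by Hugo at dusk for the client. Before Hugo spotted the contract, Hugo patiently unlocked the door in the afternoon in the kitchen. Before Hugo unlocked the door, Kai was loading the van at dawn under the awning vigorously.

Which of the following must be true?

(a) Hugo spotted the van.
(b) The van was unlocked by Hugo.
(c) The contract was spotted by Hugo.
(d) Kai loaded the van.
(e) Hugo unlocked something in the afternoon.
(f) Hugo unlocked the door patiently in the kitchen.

(c), (e), (f)

(a) Not entailed — Hugo spotted the contract, not the van; the van belongs to the loading event.
(b) Not entailed — Hugo unlocked the door, not the van; the van belongs to the loading event.
(c) Entailed — the original entails any weakening of itself; this just drops 'for the client', 'at dusk'.
(d) Not entailed — 'was loading' is progressive on an accomplishment; it does not entail the completed 'loaded'.
(e) Entailed — dropping 'patiently', 'in the kitchen' and generalizing the patient leaves a sub-description the original still satisfies.
(f) Entailed — the original entails any weakening of itself; this just drops 'in the afternoon'.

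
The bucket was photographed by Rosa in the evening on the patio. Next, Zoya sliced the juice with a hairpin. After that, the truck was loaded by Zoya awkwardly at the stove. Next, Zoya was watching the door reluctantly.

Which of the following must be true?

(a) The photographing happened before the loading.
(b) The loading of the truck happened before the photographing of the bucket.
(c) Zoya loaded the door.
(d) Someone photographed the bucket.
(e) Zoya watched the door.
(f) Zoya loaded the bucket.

(a) Entailed — the narrative places the photographing before the loading.
(b) Not entailed — the narrative places the photographing before the loading, not after.
(c) Not entailed — Zoya loaded the truck, not the door; the door belongs to the watching event.
(d) Entailed — the original entails any weakening of itself; this just drops 'on the patio', 'in the evening' and generalizes the agent.
(e) Entailed — 'watch' is an activity; 'was watching' entails that some watching happened, so 'watched' holds.
(f) Not entailed — Zoya loaded the truck, not the bucket; the bucket belongs to the photographing event.

(a), (d), (e)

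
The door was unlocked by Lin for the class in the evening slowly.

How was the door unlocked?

slowly

'slowly' marks the manner of the unlocking event.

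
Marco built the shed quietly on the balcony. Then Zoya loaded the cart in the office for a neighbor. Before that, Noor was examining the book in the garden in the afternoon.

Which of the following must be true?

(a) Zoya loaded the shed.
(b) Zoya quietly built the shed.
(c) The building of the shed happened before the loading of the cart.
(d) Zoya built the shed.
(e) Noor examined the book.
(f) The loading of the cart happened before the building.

(c), (e)

(a) Not entailed — Zoya loaded the cart, not the shed; the shed belongs to the building event.
(b) Not entailed — the passage has Marco building the shed, not Zoya.
(c) Entailed — the narrative places the building before the loading.
(d) Not entailed — the passage has Marco building the shed, not Zoya.
(e) Entailed — 'examine' is an activity; 'was examining' entails that some examining happened, so 'examined' holds.
(f) Not entailed — the narrative places the building before the loading, not after.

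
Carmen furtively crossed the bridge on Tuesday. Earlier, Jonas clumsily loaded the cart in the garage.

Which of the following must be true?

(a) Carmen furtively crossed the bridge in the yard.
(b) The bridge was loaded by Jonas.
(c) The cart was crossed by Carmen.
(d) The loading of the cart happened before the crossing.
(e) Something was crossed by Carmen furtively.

(a) Not entailed — 'in the yard' adds information not in the original event.
(b) Not entailed — Jonas loaded the cart, not the bridge; the bridge belongs to the crossing event.
(c) Not entailed — Carmen crossed the bridge, not the cart; the cart belongs to the loading event.
(d) Entailed — the narrative places the loading before the crossing.
(e) Entailed — this follows by dropping conjuncts from the crossing event's description.

(d), (e)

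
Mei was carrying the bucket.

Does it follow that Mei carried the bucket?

'carry' is atelic; if Mei was carrying the bucket, then Mei carried the bucket (for some time).

yes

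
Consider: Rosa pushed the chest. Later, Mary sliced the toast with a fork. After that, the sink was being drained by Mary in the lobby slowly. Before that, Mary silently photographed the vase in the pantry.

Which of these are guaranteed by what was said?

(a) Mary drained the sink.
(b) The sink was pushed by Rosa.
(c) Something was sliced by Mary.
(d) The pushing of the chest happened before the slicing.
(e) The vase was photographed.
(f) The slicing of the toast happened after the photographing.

(c), (d), (e)

(a) Not entailed — 'was draining' is progressive on an accomplishment; it does not entail the completed 'drained'.
(b) Not entailed — Rosa pushed the chest, not the sink; the sink belongs to the draining event.
(c) Entailed — every conjunct here is already in the original slicing event.
(d) Entailed — the narrative places the pushing before the slicing.
(e) Entailed — every conjunct here is already in the original photographing event.
(f) Not entailed — the narrative doesn't order the photographing relative to the slicing.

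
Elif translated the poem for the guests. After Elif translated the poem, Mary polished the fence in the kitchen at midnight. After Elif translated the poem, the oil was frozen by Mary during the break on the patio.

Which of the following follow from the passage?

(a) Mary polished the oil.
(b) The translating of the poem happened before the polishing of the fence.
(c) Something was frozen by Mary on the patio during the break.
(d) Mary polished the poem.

(a) Not entailed — Mary polished the fence, not the oil; the oil belongs to the freezing event.
(b) Entailed — the narrative places the translating before the polishing.
(c) Entailed — every conjunct here is already in the original freezing event.
(d) Not entailed — Mary polished the fence, not the poem; the poem belongs to the translating event.

(b), (c)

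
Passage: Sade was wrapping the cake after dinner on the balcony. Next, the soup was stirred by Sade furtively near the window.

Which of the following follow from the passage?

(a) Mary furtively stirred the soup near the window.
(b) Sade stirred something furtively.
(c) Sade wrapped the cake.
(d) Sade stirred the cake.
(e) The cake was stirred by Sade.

(a) Not entailed — the passage has Sade stirring the soup, not Mary.
(b) Entailed — this follows by dropping conjuncts from the stirring event's description.
(c) Not entailed — 'was wrapping' is progressive on an accomplishment; it does not entail the completed 'wrapped'.
(d) Not entailed — Sade stirred the soup, not the cake; the cake belongs to the wrapping event.
(e) Not entailed — Sade stirred the soup, not the cake; the cake belongs to the wrapping event.

(b)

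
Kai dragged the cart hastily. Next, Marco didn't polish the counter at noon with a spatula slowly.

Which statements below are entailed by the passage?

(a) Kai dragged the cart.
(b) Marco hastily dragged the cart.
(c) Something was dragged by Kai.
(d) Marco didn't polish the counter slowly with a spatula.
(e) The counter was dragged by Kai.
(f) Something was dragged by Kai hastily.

(a), (c), (f)

(a) Entailed — the original entails any weakening of itself; this just drops 'hastily'.
(b) Not entailed — the passage has Kai dragging the cart, not Marco.
(c) Entailed — this follows by dropping conjuncts from the dragging event's description.
(d) Not entailed — dropping 'at noon' under negation is not valid — the original leaves open that Marco polished the counter some other way.
(e) Not entailed — Kai dragged the cart, not the counter; the counter belongs to the polishing event.
(f) Entailed — this follows by dropping conjuncts from the dragging event's description.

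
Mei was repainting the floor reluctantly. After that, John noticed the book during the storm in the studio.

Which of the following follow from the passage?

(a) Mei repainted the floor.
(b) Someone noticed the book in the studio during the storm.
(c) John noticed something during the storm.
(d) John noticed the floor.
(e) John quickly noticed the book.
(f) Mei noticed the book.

(b), (c)

(a) Not entailed — 'was repainting' is progressive on an accomplishment; it does not entail the completed 'repainted'.
(b) Entailed — every conjunct here is already in the original noticing event.
(c) Entailed — every conjunct here is already in the original noticing event.
(d) Not entailed — John noticed the book, not the floor; the floor belongs to the repainting event.
(e) Not entailed — 'quickly' adds information not in the original event.
(f) Not entailed — the passage has John noticing the book, not Mei.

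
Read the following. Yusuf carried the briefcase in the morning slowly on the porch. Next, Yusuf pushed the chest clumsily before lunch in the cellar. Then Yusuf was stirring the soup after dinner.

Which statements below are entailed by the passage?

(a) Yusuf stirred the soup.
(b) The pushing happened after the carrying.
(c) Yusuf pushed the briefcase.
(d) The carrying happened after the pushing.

(a) Entailed — 'stir' is an activity; 'was stirring' entails that some stirring happened, so 'stirred' holds.
(b) Entailed — the narrative places the carrying before the pushing.
(c) Not entailed — Yusuf pushed the chest, not the briefcase; the briefcase belongs to the carrying event.
(d) Not entailed — the narrative places the carrying before the pushing, not after.

(a), (b)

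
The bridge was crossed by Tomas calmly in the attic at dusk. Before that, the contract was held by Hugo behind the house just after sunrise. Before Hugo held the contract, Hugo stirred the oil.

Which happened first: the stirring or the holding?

the stirring

The connectives place the stirring before the holding.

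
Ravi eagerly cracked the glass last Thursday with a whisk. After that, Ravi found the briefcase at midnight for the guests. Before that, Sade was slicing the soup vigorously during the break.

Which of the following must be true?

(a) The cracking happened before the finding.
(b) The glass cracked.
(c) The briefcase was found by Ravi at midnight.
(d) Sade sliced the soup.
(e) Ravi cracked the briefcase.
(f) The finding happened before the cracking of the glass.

(a), (b), (c)

(a) Entailed — the narrative places the cracking before the finding.
(b) Entailed — 'Ravi cracked the glass' is causative; it entails the inchoative 'the glass cracked'.
(c) Entailed — every conjunct here is already in the original finding event.
(d) Not entailed — 'was slicing' is progressive on an accomplishment; it does not entail the completed 'sliced'.
(e) Not entailed — Ravi cracked the glass, not the briefcase; the briefcase belongs to the finding event.
(f) Not entailed — the narrative places the cracking before the finding, not after.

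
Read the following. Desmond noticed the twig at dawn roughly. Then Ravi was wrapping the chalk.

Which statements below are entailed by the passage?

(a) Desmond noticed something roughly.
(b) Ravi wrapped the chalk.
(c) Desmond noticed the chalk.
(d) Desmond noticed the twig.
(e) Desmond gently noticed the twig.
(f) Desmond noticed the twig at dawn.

(a), (d), (f)

(a) Entailed — dropping 'at dawn' and generalizing the patient leaves a sub-description the original still satisfies.
(b) Not entailed — 'was wrapping' is progressive on an accomplishment; it does not entail the completed 'wrapped'.
(c) Not entailed — Desmond noticed the twig, not the chalk; the chalk belongs to the wrapping event.
(d) Entailed — the original entails any weakening of itself; this just drops 'at dawn', 'roughly'.
(e) Not entailed — 'gently' adds a manner not in (and inconsistent with) the original.
(f) Entailed — dropping 'roughly' leaves a sub-description the original still satisfies.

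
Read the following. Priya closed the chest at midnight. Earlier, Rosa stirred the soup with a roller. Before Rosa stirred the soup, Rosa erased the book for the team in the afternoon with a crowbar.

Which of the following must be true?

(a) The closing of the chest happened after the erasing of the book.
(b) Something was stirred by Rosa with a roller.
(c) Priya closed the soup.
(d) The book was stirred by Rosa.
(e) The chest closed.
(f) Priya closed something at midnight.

(a), (b), (e), (f)

(a) Entailed — the narrative places the erasing before the closing.
(b) Entailed — generalizing the patient leaves a sub-description the original still satisfies.
(c) Not entailed — Priya closed the chest, not the soup; the soup belongs to the stirring event.
(d) Not entailed — Rosa stirred the soup, not the book; the book belongs to the erasing event.
(e) Entailed — 'Priya closed the chest' is causative; it entails the inchoative 'the chest closed'.
(f) Entailed — generalizing the patient leaves a sub-description the original still satisfies.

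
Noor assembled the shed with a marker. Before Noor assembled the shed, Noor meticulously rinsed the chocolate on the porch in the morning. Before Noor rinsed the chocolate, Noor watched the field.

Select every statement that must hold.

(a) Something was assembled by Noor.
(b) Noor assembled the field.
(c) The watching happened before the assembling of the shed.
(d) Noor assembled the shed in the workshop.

(a), (c)

(a) Entailed — dropping 'with a marker' and generalizing the patient leaves a sub-description the original still satisfies.
(b) Not entailed — Noor assembled the shed, not the field; the field belongs to the watching event.
(c) Entailed — the narrative places the watching before the assembling.
(d) Not entailed — 'in the workshop' adds information not in the original event.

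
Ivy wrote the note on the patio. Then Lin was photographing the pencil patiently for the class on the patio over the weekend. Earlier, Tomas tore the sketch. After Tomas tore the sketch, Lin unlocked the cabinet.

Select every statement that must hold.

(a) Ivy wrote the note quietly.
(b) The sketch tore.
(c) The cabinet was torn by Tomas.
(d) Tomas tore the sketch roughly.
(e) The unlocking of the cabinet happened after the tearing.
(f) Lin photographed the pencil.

(a) Not entailed — 'quietly' adds information not in the original event.
(b) Entailed — 'Tomas tore the sketch' is causative; it entails the inchoative 'the sketch tore'.
(c) Not entailed — Tomas tore the sketch, not the cabinet; the cabinet belongs to the unlocking event.
(d) Not entailed — 'roughly' adds information not in the original event.
(e) Entailed — the narrative places the tearing before the unlocking.
(f) Not entailed — 'was photographing' is progressive on an accomplishment; it does not entail the completed 'photographed'.

(b), (e)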